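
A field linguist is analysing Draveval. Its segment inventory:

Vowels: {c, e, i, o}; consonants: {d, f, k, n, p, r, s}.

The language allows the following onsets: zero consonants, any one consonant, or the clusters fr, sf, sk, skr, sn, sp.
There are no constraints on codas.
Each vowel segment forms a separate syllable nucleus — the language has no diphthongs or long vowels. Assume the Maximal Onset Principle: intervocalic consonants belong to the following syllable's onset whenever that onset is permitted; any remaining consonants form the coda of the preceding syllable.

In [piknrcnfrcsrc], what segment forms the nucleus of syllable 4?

Nuclei (vowels): i, c, c, c → 4 syllables.
The fourth nucleus (vowel 4 from the left) is /c/.

c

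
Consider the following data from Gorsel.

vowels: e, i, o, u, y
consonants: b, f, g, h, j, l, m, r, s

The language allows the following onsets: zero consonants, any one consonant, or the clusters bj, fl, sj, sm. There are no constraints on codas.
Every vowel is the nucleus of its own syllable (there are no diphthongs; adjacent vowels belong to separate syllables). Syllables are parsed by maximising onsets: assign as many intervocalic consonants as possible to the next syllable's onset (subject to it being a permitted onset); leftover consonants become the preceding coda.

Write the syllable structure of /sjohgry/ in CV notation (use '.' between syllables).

Vowels present: o, y; each is a nucleus, giving 2 syllables.
Between /o/ (V1) and /y/ (V2): /hgr/ splits as /hg/ + /r/ (/r/ is the longest suffix that is a licit onset).
Result: sjohg.ry.
Mapping each syllable to C/V: /sjohg/ → CCVCC, /ry/ → CV.

CCVCC.CV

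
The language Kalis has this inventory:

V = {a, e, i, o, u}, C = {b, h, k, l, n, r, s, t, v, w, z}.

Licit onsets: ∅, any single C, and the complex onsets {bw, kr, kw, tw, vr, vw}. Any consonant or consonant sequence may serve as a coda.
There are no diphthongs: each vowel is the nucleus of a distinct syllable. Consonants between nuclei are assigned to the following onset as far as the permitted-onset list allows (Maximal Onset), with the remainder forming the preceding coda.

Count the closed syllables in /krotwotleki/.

1

Vowels present: o, o, e, i; each is a nucleus, giving 4 syllables.
/o…o/ gap (V1→V2): cluster /tw/ — /tw/ is itself a permitted onset, so the whole cluster goes right; preceding coda = ∅.
/o…e/ gap (V2→V3): /tl/ — longest licit onset from the right is /l/, leaving /t/ as coda.
/e…i/ gap (V3→V4): just /k/ — single C goes to the following onset.
Putting it together: kro.twot.le.ki.
Classifying each syllable: /kro/ (open), /twot/ (closed), /le/ (open), /ki/ (open).
Closed syllables: 1.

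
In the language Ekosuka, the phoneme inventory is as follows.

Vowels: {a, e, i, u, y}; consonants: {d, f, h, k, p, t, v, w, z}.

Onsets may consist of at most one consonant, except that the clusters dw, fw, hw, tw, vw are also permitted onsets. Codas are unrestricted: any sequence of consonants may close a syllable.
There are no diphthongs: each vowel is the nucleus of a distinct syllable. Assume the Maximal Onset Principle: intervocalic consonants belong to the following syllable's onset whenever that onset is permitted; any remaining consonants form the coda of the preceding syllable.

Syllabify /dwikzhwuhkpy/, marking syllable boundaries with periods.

Vowels present: i, u, y; each is a nucleus, giving 3 syllables.
Between /i/ (V1) and /u/ (V2): /kzhw/ splits as /kz/ + /hw/ (/hw/ is the longest suffix that is a licit onset).
Between /u/ (V2) and /y/ (V3): cluster /hkp/ — the longest permitted-onset suffix is /p/; onset = /p/, preceding coda = /hk/.

dwikz.hwuhk.py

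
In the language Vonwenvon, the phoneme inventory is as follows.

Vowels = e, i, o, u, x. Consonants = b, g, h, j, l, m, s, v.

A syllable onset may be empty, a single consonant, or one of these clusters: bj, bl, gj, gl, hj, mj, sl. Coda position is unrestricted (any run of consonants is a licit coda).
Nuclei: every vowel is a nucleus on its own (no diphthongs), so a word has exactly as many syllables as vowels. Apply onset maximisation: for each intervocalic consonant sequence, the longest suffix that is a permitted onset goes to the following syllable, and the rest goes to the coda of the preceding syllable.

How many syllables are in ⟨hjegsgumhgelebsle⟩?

5

The vowels are e, u, e, e, e — 5 nuclei, so 5 syllables.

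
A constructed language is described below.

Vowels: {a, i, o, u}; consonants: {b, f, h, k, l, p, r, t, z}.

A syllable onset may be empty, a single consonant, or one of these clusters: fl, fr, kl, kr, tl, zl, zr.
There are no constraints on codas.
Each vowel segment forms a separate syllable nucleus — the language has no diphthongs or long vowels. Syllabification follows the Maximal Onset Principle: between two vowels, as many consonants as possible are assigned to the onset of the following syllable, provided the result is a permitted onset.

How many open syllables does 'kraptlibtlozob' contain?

The vowels are a, i, o, o — 4 nuclei, so 4 syllables.
σ1/σ2 boundary: cluster /ptl/ — the longest permitted-onset suffix is /tl/; onset = /tl/, preceding coda = /p/.
σ2/σ3 boundary: /btl/; trying suffixes from longest down, /tl/ is the first permitted one, so coda /b/ | onset /tl/.
σ3/σ4 boundary: /z/ is a single consonant, so it becomes the next onset.
Result: krap.tlib.tlo.zob.
Classifying each syllable: /krap/ (closed), /tlib/ (closed), /tlo/ (open), /zob/ (closed).
Open syllables: 1.

1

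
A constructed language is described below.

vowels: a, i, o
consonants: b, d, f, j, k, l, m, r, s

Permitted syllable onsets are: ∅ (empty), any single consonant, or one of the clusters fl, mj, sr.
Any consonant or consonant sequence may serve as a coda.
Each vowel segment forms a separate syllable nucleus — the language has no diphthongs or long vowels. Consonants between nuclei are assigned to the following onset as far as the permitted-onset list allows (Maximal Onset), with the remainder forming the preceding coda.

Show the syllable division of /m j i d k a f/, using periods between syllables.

Nuclei (vowels): i, a → 2 syllables.
V1 /i/ – V2 /a/: cluster /dk/ — the longest permitted-onset suffix is /k/; onset = /k/, preceding coda = /d/.

mjid.kaf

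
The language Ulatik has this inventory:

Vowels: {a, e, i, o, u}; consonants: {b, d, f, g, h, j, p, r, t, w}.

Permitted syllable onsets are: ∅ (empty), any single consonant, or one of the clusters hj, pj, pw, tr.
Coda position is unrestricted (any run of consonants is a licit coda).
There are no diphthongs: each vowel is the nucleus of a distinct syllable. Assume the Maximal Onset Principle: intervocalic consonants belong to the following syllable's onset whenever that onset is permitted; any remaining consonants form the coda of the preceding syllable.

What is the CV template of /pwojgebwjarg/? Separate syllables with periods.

Nuclei (vowels): o, e, a → 3 syllables.
σ1/σ2 boundary: /jg/ splits as /j/ + /g/ (/g/ is the longest suffix that is a licit onset).
σ2/σ3 boundary: cluster /bwj/ — the longest permitted-onset suffix is /j/; onset = /j/, preceding coda = /bw/.
Putting it together: pwoj.gebw.jarg.
Mapping each syllable to C/V: /pwoj/ → CCVC, /gebw/ → CVCC, /jarg/ → CVCC.

CCVC.CVCC.CVCC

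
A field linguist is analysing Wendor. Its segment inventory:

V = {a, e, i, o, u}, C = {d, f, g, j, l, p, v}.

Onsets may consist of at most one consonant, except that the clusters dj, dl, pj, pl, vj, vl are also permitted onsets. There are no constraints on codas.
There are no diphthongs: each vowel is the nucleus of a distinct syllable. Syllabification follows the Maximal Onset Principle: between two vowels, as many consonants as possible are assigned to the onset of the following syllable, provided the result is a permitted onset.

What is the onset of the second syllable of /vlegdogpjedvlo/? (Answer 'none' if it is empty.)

The vowels are e, o, e, o — 4 nuclei, so 4 syllables.
/e…o/ gap (V1→V2): cluster /gd/ — the longest permitted-onset suffix is /d/; onset = /d/, preceding coda = /g/.
/o…e/ gap (V2→V3): /gpj/; trying suffixes from longest down, /pj/ is the first permitted one, so coda /g/ | onset /pj/.
/e…o/ gap (V3→V4): /dvl/ — longest licit onset from the right is /vl/, leaving /d/ as coda.
Putting it together: vleg.dog.pjed.vlo.
Syllable 2 is /dog/: onset /d/, nucleus /o/, coda /g/.

d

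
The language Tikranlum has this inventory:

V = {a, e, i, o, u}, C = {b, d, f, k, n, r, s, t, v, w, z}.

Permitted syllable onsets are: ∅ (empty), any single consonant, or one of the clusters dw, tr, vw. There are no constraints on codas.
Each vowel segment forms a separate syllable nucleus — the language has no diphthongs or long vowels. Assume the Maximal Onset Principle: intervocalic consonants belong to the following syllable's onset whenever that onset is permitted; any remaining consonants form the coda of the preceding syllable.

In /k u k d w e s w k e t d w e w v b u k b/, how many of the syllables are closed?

5

Nuclei (vowels): u, e, e, e, u → 5 syllables.
V1 /u/ – V2 /e/: /kdw/ — longest licit onset from the right is /dw/, leaving /k/ as coda.
V2 /e/ – V3 /e/: cluster /swk/ — the longest permitted-onset suffix is /k/; onset = /k/, preceding coda = /sw/.
V3 /e/ – V4 /e/: cluster /tdw/ — the longest permitted-onset suffix is /dw/; onset = /dw/, preceding coda = /t/.
V4 /e/ – V5 /u/: /wvb/ — longest licit onset from the right is /b/, leaving /wv/ as coda.
Result: kuk.dwesw.ket.dwewv.bukb.
Classifying each syllable: /kuk/ (closed), /dwesw/ (closed), /ket/ (closed), /dwewv/ (closed), /bukb/ (closed).
Closed syllables: 5.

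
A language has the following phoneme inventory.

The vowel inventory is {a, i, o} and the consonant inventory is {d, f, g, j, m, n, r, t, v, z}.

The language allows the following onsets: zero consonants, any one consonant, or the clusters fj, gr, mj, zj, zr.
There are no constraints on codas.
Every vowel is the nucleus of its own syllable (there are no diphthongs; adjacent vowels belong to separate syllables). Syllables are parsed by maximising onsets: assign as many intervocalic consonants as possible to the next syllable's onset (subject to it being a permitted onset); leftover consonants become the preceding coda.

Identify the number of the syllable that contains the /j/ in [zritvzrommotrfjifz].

Nuclei (vowels): i, o, o, i → 4 syllables.
V1 /i/ – V2 /o/: /tvzr/ splits as /tv/ + /zr/ (/zr/ is the longest suffix that is a licit onset).
V2 /o/ – V3 /o/: /mm/; trying suffixes from longest down, /m/ is the first permitted one, so coda /m/ | onset /m/.
V3 /o/ – V4 /i/: /trfj/ splits as /tr/ + /fj/ (/fj/ is the longest suffix that is a licit onset).
So the parse is zritv.zrom.motr.fjifz.
The /j/ is in the onset of syllable 4 (/fjifz/).

4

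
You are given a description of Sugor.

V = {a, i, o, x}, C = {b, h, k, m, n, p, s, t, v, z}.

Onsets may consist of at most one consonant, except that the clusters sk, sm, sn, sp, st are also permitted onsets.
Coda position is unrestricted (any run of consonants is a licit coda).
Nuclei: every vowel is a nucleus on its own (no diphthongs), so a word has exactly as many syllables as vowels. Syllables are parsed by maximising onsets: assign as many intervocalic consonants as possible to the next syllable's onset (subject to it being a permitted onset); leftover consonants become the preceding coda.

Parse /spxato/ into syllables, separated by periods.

spx.a.to

Nuclei (vowels): x, a, o → 3 syllables.
σ1/σ2 boundary: no consonants, so the boundary falls immediately after /x/.
σ2/σ3 boundary: just /t/ — single C goes to the following onset.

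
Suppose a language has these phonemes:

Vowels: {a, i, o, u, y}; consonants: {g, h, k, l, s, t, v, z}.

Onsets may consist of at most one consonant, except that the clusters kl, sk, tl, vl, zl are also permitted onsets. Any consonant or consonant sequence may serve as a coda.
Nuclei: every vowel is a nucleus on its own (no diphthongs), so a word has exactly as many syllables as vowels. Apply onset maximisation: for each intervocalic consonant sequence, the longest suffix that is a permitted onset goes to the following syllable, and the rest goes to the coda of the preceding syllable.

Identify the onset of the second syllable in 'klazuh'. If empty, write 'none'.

z

The vowels are a, u — 2 nuclei, so 2 syllables.
V1 /a/ – V2 /u/: just /z/ — single C goes to the following onset.
So the parse is kla.zuh.
Syllable 2 is /zuh/: onset /z/, nucleus /u/, coda /h/.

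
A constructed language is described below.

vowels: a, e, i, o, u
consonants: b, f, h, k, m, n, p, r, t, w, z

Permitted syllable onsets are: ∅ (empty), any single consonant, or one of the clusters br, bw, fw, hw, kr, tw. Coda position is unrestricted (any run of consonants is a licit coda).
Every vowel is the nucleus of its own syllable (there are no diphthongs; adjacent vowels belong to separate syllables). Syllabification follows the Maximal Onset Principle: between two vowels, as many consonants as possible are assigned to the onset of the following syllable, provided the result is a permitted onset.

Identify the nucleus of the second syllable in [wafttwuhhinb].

Vowels present: a, u, i; each is a nucleus, giving 3 syllables.
The second nucleus (vowel 2 from the left) is /u/.

u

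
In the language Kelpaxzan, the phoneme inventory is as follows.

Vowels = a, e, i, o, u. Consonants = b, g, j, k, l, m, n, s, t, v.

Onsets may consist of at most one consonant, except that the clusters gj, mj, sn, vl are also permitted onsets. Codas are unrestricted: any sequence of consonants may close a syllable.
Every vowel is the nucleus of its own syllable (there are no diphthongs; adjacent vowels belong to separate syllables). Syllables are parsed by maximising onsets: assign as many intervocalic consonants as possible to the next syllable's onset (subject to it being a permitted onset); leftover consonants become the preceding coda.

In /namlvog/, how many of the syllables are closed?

Vowels present: a, o; each is a nucleus, giving 2 syllables.
Between /a/ (V1) and /o/ (V2): cluster /mlv/ — the longest permitted-onset suffix is /v/; onset = /v/, preceding coda = /ml/.
So the parse is naml.vog.
Classifying each syllable: /naml/ (closed), /vog/ (closed).
Closed syllables: 2.

2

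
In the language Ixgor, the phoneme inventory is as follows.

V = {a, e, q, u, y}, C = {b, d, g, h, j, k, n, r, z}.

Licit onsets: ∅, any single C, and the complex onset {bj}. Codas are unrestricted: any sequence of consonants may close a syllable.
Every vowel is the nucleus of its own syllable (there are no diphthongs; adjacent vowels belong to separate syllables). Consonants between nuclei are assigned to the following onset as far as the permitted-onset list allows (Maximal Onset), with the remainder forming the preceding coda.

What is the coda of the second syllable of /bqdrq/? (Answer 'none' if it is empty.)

Nuclei (vowels): q, q → 2 syllables.
/q…q/ gap (V1→V2): /dr/ — longest licit onset from the right is /r/, leaving /d/ as coda.
So the parse is bqd.rq.
Syllable 2 is /rq/: onset /r/, nucleus /q/, coda ∅.

none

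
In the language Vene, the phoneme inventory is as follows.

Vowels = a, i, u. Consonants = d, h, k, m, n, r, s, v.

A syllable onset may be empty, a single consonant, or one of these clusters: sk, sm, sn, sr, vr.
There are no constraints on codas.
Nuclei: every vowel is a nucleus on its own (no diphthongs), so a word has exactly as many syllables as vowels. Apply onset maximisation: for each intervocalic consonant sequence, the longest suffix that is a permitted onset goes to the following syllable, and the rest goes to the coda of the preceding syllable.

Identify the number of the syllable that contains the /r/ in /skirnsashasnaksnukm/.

1

Vowels present: i, a, a, a, u; each is a nucleus, giving 5 syllables.
/i…a/ gap (V1→V2): /rns/ splits as /rn/ + /s/ (/s/ is the longest suffix that is a licit onset).
/a…a/ gap (V2→V3): cluster /sh/ — the longest permitted-onset suffix is /h/; onset = /h/, preceding coda = /s/.
/a…a/ gap (V3→V4): /sn/ — entire cluster is a permitted onset → onset /sn/, coda ∅.
/a…u/ gap (V4→V5): cluster /ksn/ — the longest permitted-onset suffix is /sn/; onset = /sn/, preceding coda = /k/.
Putting it together: skirn.sas.ha.snak.snukm.
The /r/ is in the coda of syllable 1 (/skirn/).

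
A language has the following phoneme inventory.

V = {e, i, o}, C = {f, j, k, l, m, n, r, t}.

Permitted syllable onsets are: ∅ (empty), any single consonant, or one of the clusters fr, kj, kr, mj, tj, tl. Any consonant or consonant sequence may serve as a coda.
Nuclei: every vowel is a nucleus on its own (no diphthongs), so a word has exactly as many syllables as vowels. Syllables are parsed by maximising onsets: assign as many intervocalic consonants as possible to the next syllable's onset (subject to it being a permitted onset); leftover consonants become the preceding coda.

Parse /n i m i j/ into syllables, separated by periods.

Vowels present: i, i; each is a nucleus, giving 2 syllables.
V1 /i/ – V2 /i/: /m/ is a single consonant, so it becomes the next onset.

ni.mij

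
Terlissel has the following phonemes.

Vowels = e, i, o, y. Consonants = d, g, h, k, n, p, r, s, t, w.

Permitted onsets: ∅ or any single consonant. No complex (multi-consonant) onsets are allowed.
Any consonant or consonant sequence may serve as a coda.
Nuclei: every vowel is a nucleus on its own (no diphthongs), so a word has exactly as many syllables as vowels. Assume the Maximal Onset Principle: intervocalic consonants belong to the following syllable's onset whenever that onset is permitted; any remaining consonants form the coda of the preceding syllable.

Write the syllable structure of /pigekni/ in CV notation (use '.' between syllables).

The vowels are i, e, i — 3 nuclei, so 3 syllables.
σ1/σ2 boundary: /g/ is a single consonant, so it becomes the next onset.
σ2/σ3 boundary: /kn/; trying suffixes from longest down, /n/ is the first permitted one, so coda /k/ | onset /n/.
Putting it together: pi.gek.ni.
Mapping each syllable to C/V: /pi/ → CV, /gek/ → CVC, /ni/ → CV.

CV.CVC.CV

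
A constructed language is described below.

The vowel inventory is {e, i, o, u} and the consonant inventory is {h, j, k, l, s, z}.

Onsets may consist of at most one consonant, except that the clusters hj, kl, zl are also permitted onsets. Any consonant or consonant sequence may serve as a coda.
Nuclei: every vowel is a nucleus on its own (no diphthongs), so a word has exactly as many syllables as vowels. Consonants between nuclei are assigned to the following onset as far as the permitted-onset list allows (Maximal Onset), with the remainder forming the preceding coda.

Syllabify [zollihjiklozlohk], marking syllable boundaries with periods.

Nuclei (vowels): o, i, i, o, o → 5 syllables.
Between /o/ (V1) and /i/ (V2): /ll/ splits as /l/ + /l/ (/l/ is the longest suffix that is a licit onset).
Between /i/ (V2) and /i/ (V3): cluster /hj/ — /hj/ is itself a permitted onset, so the whole cluster goes right; preceding coda = ∅.
Between /i/ (V3) and /o/ (V4): /kl/ is a licit onset in full, so it all attaches to the next syllable.
Between /o/ (V4) and /o/ (V5): cluster /zl/ — /zl/ is itself a permitted onset, so the whole cluster goes right; preceding coda = ∅.

zol.li.hji.klo.zlohk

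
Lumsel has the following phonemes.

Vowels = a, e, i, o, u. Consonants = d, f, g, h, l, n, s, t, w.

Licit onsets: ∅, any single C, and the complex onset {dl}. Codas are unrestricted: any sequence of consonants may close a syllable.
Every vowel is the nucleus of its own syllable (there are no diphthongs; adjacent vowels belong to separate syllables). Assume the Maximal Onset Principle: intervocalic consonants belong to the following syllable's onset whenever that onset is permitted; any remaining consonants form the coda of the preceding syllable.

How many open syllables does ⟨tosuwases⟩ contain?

3

Nuclei (vowels): o, u, a, e → 4 syllables.
/o…u/ gap (V1→V2): /s/ → onset of the next syllable (single consonants are always licit onsets).
/u…a/ gap (V2→V3): just /w/ — single C goes to the following onset.
/a…e/ gap (V3→V4): /s/ is a single consonant, so it becomes the next onset.
Syllabification: to.su.wa.ses.
Classifying each syllable: /to/ (open), /su/ (open), /wa/ (open), /ses/ (closed).
Open syllables: 3.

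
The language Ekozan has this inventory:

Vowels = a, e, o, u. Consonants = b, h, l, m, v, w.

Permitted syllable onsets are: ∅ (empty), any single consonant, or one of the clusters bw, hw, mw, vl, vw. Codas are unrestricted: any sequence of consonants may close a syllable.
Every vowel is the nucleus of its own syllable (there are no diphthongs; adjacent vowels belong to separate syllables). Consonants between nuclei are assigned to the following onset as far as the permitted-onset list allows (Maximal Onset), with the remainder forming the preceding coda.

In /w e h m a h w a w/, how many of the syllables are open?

The vowels are e, a, a — 3 nuclei, so 3 syllables.
V1 /e/ – V2 /a/: /hm/; trying suffixes from longest down, /m/ is the first permitted one, so coda /h/ | onset /m/.
V2 /a/ – V3 /a/: cluster /hw/ — /hw/ is itself a permitted onset, so the whole cluster goes right; preceding coda = ∅.
Putting it together: weh.ma.hwaw.
Classifying each syllable: /weh/ (closed), /ma/ (open), /hwaw/ (closed).
Open syllables: 1.

1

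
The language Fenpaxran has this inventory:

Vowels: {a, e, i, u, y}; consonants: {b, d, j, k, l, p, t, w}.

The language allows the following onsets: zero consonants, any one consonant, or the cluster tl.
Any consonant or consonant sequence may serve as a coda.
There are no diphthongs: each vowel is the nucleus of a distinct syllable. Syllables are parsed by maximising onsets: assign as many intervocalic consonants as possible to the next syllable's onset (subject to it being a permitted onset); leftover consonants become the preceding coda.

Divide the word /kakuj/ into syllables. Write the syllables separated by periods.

The vowels are a, u — 2 nuclei, so 2 syllables.
V1 /a/ – V2 /u/: /k/ is a single consonant, so it becomes the next onset.

ka.kuj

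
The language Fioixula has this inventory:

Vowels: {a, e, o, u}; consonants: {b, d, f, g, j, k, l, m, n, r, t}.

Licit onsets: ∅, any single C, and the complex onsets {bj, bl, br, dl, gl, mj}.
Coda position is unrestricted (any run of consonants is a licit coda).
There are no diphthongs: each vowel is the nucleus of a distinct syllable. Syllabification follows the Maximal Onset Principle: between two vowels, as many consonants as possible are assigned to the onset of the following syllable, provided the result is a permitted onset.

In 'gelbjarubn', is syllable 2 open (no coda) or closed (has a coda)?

open

Nuclei (vowels): e, a, u → 3 syllables.
σ1/σ2 boundary: /lbj/ splits as /l/ + /bj/ (/bj/ is the longest suffix that is a licit onset).
σ2/σ3 boundary: /r/ is a single consonant, so it becomes the next onset.
Result: gel.bja.rubn.
Syllable 2 is /bja/; it ends in its nucleus with no coda, so it is open.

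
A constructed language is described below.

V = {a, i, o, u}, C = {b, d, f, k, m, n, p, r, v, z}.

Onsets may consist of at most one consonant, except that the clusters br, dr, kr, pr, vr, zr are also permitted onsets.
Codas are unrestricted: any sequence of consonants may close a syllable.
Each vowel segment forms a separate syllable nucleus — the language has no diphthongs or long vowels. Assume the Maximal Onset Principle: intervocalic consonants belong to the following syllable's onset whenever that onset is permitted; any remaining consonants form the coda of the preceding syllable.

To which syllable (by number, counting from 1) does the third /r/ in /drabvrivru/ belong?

3

The vowels are a, i, u — 3 nuclei, so 3 syllables.
V1 /a/ – V2 /i/: /bvr/ splits as /b/ + /vr/ (/vr/ is the longest suffix that is a licit onset).
V2 /i/ – V3 /u/: /vr/ is a licit onset in full, so it all attaches to the next syllable.
Result: drab.vri.vru.
The third /r/ is in the onset of syllable 3 (/vru/).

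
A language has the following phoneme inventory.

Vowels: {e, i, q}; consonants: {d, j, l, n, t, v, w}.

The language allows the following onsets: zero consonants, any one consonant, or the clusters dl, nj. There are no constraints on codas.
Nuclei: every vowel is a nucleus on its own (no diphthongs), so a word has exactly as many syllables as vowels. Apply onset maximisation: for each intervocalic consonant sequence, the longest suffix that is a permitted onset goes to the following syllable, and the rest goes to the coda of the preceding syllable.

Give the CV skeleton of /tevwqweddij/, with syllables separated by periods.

CVC.CV.CVC.CVC

Nuclei (vowels): e, q, e, i → 4 syllables.
/e…q/ gap (V1→V2): cluster /vw/ — the longest permitted-onset suffix is /w/; onset = /w/, preceding coda = /v/.
/q…e/ gap (V2→V3): just /w/ — single C goes to the following onset.
/e…i/ gap (V3→V4): cluster /dd/ — the longest permitted-onset suffix is /d/; onset = /d/, preceding coda = /d/.
Putting it together: tev.wq.wed.dij.
Mapping each syllable to C/V: /tev/ → CVC, /wq/ → CV, /wed/ → CVC, /dij/ → CVC.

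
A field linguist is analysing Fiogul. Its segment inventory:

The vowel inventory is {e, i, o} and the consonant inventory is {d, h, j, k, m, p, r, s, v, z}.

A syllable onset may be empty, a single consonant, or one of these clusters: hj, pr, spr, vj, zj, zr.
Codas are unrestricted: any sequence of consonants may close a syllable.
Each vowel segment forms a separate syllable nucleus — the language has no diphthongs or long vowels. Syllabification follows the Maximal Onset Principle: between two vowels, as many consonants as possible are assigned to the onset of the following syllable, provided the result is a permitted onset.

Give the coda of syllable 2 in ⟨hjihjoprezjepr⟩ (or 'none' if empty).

none

The vowels are i, o, e, e — 4 nuclei, so 4 syllables.
/i…o/ gap (V1→V2): cluster /hj/ — /hj/ is itself a permitted onset, so the whole cluster goes right; preceding coda = ∅.
/o…e/ gap (V2→V3): cluster /pr/ — /pr/ is itself a permitted onset, so the whole cluster goes right; preceding coda = ∅.
/e…e/ gap (V3→V4): /zj/ is a licit onset in full, so it all attaches to the next syllable.
Syllabification: hji.hjo.pre.zjepr.
Syllable 2 is /hjo/: onset /hj/, nucleus /o/, coda ∅.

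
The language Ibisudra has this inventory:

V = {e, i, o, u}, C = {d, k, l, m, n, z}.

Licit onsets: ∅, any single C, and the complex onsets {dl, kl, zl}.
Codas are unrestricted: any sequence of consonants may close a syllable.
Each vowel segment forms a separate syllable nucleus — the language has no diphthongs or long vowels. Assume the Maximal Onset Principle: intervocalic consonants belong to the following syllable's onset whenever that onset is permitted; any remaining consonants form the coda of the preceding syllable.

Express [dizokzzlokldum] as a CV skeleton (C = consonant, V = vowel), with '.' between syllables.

The vowels are i, o, o, u — 4 nuclei, so 4 syllables.
/i…o/ gap (V1→V2): /z/ is a single consonant, so it becomes the next onset.
/o…o/ gap (V2→V3): cluster /kzzl/ — the longest permitted-onset suffix is /zl/; onset = /zl/, preceding coda = /kz/.
/o…u/ gap (V3→V4): cluster /kld/ — the longest permitted-onset suffix is /d/; onset = /d/, preceding coda = /kl/.
Result: di.zokz.zlokl.dum.
Mapping each syllable to C/V: /di/ → CV, /zokz/ → CVCC, /zlokl/ → CCVCC, /dum/ → CVC.

CV.CVCC.CCVCC.CVC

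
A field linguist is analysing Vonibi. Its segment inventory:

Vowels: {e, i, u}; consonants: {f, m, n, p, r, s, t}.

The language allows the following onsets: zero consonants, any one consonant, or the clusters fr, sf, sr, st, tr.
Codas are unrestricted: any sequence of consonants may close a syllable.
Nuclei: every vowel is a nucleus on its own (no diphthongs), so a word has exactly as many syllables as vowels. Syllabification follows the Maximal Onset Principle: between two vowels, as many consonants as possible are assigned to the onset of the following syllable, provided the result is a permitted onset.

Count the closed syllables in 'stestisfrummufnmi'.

Nuclei (vowels): e, i, u, u, i → 5 syllables.
Between /e/ (V1) and /i/ (V2): /st/ is a licit onset in full, so it all attaches to the next syllable.
Between /i/ (V2) and /u/ (V3): /sfr/ — longest licit onset from the right is /fr/, leaving /s/ as coda.
Between /u/ (V3) and /u/ (V4): /mm/ splits as /m/ + /m/ (/m/ is the longest suffix that is a licit onset).
Between /u/ (V4) and /i/ (V5): cluster /fnm/ — the longest permitted-onset suffix is /m/; onset = /m/, preceding coda = /fn/.
Syllabification: ste.stis.frum.mufn.mi.
Classifying each syllable: /ste/ (open), /stis/ (closed), /frum/ (closed), /mufn/ (closed), /mi/ (open).
Closed syllables: 3.

3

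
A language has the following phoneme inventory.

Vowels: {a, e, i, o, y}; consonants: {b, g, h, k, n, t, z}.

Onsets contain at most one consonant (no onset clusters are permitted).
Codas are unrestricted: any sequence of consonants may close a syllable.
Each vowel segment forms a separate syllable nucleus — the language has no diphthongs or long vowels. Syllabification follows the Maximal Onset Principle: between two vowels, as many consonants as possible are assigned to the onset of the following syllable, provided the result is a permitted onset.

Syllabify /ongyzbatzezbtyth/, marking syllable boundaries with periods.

The vowels are o, y, a, e, y — 5 nuclei, so 5 syllables.
V1 /o/ – V2 /y/: /ng/ — longest licit onset from the right is /g/, leaving /n/ as coda.
V2 /y/ – V3 /a/: /zb/ — longest licit onset from the right is /b/, leaving /z/ as coda.
V3 /a/ – V4 /e/: /tz/ — longest licit onset from the right is /z/, leaving /t/ as coda.
V4 /e/ – V5 /y/: cluster /zbt/ — the longest permitted-onset suffix is /t/; onset = /t/, preceding coda = /zb/.

on.gyz.bat.zezb.tyth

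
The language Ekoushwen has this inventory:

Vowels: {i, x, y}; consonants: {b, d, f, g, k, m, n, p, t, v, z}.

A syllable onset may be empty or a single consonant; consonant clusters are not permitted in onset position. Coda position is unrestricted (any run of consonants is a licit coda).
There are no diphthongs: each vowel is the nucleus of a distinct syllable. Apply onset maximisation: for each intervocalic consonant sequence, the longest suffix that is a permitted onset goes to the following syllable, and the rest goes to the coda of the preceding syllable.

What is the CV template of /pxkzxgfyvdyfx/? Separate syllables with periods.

CVC.CVC.CVC.CV.CV

Nuclei (vowels): x, x, y, y, x → 5 syllables.
Between /x/ (V1) and /x/ (V2): /kz/ — longest licit onset from the right is /z/, leaving /k/ as coda.
Between /x/ (V2) and /y/ (V3): /gf/ — longest licit onset from the right is /f/, leaving /g/ as coda.
Between /y/ (V3) and /y/ (V4): /vd/ splits as /v/ + /d/ (/d/ is the longest suffix that is a licit onset).
Between /y/ (V4) and /x/ (V5): just /f/ — single C goes to the following onset.
Syllabification: pxk.zxg.fyv.dy.fx.
Mapping each syllable to C/V: /pxk/ → CVC, /zxg/ → CVC, /fyv/ → CVC, /dy/ → CV, /fx/ → CV.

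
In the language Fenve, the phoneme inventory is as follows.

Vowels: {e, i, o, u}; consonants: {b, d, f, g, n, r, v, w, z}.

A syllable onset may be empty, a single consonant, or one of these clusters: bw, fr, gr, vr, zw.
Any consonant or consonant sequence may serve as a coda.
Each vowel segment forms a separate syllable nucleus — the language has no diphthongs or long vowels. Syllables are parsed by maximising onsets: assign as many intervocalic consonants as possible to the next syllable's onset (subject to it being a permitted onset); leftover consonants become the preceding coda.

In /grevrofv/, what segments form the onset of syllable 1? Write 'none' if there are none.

gr

Vowels present: e, o; each is a nucleus, giving 2 syllables.
σ1/σ2 boundary: /vr/ is a licit onset in full, so it all attaches to the next syllable.
Syllabification: gre.vrofv.
Syllable 1 is /gre/: onset /gr/, nucleus /e/, coda ∅.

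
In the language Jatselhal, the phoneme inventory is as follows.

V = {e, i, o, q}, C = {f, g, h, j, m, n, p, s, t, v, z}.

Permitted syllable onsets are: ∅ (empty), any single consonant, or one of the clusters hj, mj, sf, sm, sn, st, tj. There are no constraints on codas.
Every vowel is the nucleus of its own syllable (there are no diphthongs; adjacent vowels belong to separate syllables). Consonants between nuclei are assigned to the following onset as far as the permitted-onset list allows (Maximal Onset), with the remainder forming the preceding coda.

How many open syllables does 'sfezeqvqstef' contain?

The vowels are e, e, q, q, e — 5 nuclei, so 5 syllables.
/e…e/ gap (V1→V2): /z/ → onset of the next syllable (single consonants are always licit onsets).
/e…q/ gap (V2→V3): nothing intervenes; syllable break is V.V.
/q…q/ gap (V3→V4): /v/ → onset of the next syllable (single consonants are always licit onsets).
/q…e/ gap (V4→V5): /st/ is a licit onset in full, so it all attaches to the next syllable.
Result: sfe.ze.q.vq.stef.
Classifying each syllable: /sfe/ (open), /ze/ (open), /q/ (open), /vq/ (open), /stef/ (closed).
Open syllables: 4.

4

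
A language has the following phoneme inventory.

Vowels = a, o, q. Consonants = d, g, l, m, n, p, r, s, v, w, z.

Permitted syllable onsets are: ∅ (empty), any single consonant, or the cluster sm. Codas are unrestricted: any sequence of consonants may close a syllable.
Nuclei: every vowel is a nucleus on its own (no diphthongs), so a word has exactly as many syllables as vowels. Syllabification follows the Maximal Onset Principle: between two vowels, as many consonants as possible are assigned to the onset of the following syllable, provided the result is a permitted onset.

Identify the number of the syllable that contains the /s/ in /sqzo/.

Vowels present: q, o; each is a nucleus, giving 2 syllables.
/q…o/ gap (V1→V2): /z/ → onset of the next syllable (single consonants are always licit onsets).
Putting it together: sq.zo.
The /s/ is in the onset of syllable 1 (/sq/).

1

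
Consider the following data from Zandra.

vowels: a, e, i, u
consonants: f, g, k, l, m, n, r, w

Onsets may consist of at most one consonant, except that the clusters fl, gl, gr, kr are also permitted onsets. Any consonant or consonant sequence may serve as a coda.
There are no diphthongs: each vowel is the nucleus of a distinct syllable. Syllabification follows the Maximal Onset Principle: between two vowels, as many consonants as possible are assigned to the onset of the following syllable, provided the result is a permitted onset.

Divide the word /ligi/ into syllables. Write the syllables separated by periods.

Vowels present: i, i; each is a nucleus, giving 2 syllables.
Between /i/ (V1) and /i/ (V2): /g/ → onset of the next syllable (single consonants are always licit onsets).

li.gi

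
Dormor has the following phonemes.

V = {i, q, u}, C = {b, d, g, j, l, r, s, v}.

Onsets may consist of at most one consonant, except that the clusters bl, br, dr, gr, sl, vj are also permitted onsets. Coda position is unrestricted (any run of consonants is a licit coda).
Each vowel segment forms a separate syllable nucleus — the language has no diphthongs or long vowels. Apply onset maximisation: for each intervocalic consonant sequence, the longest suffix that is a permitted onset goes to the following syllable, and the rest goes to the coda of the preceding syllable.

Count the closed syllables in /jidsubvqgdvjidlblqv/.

5

The vowels are i, u, q, i, q — 5 nuclei, so 5 syllables.
σ1/σ2 boundary: /ds/ splits as /d/ + /s/ (/s/ is the longest suffix that is a licit onset).
σ2/σ3 boundary: cluster /bv/ — the longest permitted-onset suffix is /v/; onset = /v/, preceding coda = /b/.
σ3/σ4 boundary: /gdvj/ splits as /gd/ + /vj/ (/vj/ is the longest suffix that is a licit onset).
σ4/σ5 boundary: /dlbl/ — longest licit onset from the right is /bl/, leaving /dl/ as coda.
Syllabification: jid.sub.vqgd.vjidl.blqv.
Classifying each syllable: /jid/ (closed), /sub/ (closed), /vqgd/ (closed), /vjidl/ (closed), /blqv/ (closed).
Closed syllables: 5.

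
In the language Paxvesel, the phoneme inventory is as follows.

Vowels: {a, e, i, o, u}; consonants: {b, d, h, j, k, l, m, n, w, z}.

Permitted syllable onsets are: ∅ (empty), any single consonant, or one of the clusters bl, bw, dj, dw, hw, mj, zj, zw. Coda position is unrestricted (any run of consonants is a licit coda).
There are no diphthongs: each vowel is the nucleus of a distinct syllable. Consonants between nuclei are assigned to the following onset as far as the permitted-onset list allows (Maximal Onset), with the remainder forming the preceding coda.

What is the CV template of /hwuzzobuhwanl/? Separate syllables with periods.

CCVC.CV.CV.CCVCC

The vowels are u, o, u, a — 4 nuclei, so 4 syllables.
V1 /u/ – V2 /o/: /zz/; trying suffixes from longest down, /z/ is the first permitted one, so coda /z/ | onset /z/.
V2 /o/ – V3 /u/: /b/ is a single consonant, so it becomes the next onset.
V3 /u/ – V4 /a/: /hw/ — entire cluster is a permitted onset → onset /hw/, coda ∅.
Result: hwuz.zo.bu.hwanl.
Mapping each syllable to C/V: /hwuz/ → CCVC, /zo/ → CV, /bu/ → CV, /hwanl/ → CCVCC.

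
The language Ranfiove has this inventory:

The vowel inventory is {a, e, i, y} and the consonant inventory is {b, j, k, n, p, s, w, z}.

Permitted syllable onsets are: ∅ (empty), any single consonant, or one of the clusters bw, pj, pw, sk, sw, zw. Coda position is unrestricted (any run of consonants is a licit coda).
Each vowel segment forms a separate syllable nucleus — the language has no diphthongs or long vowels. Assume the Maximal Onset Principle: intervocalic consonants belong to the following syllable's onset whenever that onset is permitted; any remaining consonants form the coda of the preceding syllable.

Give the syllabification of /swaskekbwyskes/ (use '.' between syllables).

swa.skek.bwy.skes

Nuclei (vowels): a, e, y, e → 4 syllables.
/a…e/ gap (V1→V2): /sk/ — entire cluster is a permitted onset → onset /sk/, coda ∅.
/e…y/ gap (V2→V3): /kbw/ — longest licit onset from the right is /bw/, leaving /k/ as coda.
/y…e/ gap (V3→V4): /sk/ is a licit onset in full, so it all attaches to the next syllable.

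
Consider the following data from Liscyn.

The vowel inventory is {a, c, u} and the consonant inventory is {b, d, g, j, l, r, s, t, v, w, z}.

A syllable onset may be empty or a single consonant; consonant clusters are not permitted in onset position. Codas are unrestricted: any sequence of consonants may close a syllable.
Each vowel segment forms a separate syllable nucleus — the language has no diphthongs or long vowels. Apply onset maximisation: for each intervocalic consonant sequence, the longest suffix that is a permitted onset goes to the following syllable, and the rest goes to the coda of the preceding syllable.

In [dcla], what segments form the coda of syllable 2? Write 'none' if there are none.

Nuclei (vowels): c, a → 2 syllables.
σ1/σ2 boundary: /l/ → onset of the next syllable (single consonants are always licit onsets).
Result: dc.la.
Syllable 2 is /la/: onset /l/, nucleus /a/, coda ∅.

none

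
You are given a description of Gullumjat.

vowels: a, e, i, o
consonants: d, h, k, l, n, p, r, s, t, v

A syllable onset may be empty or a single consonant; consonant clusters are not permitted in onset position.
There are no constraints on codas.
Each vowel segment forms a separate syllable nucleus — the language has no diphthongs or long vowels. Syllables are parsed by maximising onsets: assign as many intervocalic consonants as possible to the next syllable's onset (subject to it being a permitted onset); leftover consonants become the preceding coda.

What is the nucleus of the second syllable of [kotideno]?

Nuclei (vowels): o, i, e, o → 4 syllables.
The second nucleus (vowel 2 from the left) is /i/.

i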